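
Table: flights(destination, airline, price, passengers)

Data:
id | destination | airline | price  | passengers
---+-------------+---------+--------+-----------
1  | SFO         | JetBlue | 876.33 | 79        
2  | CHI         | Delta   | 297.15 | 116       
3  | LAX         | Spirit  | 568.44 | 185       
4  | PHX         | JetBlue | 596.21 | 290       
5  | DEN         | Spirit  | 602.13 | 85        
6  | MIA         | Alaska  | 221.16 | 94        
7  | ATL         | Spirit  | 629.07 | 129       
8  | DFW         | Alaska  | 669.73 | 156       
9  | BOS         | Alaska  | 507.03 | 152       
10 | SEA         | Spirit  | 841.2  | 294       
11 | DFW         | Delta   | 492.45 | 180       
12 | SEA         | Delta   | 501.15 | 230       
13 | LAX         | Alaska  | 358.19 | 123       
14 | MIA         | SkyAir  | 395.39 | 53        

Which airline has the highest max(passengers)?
SELECT airline, MAX(passengers) as val
FROM flights
GROUP BY airline
ORDER BY val DESC
LIMIT 1

Result: Spirit with max(passengers) = 294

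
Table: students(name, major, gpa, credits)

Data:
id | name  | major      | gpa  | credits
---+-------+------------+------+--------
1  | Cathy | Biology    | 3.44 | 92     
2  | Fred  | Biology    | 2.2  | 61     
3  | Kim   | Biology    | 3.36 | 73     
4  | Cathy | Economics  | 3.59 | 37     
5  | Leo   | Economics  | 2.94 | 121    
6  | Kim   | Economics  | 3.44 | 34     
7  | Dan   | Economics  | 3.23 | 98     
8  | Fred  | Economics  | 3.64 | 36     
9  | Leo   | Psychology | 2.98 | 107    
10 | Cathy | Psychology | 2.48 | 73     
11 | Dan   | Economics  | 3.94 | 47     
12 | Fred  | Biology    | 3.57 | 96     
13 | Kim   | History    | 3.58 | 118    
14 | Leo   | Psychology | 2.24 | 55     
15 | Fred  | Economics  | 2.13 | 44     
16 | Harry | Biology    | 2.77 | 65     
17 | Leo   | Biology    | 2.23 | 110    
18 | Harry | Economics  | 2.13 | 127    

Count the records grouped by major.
SELECT major, COUNT(*) as count
FROM students
GROUP BY major

Result:
  Biology: 6
  Economics: 8
  History: 1
  Psychology: 3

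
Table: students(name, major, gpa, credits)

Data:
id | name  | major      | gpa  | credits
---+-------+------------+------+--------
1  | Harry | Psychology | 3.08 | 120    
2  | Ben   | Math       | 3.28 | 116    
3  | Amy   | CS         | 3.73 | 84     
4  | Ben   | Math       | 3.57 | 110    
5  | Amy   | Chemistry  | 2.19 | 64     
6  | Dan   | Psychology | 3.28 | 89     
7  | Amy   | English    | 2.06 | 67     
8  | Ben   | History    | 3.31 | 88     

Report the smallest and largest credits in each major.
SELECT major, MIN(credits), MAX(credits)
FROM students
GROUP BY major

Result:
  CS: min=84, max=84
  Chemistry: min=64, max=64
  English: min=67, max=67
  History: min=88, max=88
  Math: min=110, max=116
  Psychology: min=89, max=120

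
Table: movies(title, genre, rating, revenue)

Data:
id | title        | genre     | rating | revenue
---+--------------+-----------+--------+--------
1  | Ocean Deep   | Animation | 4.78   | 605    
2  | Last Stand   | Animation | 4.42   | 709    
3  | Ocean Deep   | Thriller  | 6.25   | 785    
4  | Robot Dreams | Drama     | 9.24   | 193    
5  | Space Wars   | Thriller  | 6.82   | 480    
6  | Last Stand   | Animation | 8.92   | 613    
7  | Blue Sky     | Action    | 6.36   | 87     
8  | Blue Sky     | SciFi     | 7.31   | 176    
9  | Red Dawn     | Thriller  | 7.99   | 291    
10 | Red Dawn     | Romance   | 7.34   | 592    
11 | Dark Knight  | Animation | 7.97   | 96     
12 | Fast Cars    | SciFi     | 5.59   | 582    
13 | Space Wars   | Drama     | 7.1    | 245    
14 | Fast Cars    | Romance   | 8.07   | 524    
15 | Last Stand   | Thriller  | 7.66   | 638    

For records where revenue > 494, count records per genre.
SELECT genre, COUNT(*)
FROM movies
WHERE revenue > 494
GROUP BY genre

Note: WHERE filters rows before grouping.

Result:
  Animation: 3
  Romance: 2
  SciFi: 1
  Thriller: 2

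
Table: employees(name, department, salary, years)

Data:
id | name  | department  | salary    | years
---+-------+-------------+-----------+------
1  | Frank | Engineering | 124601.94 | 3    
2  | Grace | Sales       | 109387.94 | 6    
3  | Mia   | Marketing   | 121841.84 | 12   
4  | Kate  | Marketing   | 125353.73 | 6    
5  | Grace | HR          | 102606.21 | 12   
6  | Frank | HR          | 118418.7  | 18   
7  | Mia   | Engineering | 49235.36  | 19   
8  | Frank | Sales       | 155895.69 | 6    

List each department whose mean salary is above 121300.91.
SELECT department, AVG(salary)
FROM employees
GROUP BY department
HAVING AVG(salary) > 121300.91

Result:
  Marketing: avg=123597.79
  Sales: avg=132641.82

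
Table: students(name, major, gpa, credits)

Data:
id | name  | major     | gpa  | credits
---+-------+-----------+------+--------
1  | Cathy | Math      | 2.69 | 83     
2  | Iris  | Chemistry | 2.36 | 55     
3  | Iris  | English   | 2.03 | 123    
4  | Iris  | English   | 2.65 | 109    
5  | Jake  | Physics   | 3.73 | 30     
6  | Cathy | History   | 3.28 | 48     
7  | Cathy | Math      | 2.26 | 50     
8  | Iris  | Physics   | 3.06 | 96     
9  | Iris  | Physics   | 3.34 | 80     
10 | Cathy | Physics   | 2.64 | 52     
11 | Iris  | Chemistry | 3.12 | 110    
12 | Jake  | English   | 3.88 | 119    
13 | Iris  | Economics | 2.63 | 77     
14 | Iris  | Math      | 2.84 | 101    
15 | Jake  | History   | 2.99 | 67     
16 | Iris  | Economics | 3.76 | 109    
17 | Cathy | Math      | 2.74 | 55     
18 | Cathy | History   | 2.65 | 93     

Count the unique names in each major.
SELECT major, COUNT(DISTINCT name)
FROM students
GROUP BY major

Result:
  Chemistry: 1 distinct
  Economics: 1 distinct
  English: 2 distinct
  History: 2 distinct
  Math: 2 distinct
  Physics: 3 distinct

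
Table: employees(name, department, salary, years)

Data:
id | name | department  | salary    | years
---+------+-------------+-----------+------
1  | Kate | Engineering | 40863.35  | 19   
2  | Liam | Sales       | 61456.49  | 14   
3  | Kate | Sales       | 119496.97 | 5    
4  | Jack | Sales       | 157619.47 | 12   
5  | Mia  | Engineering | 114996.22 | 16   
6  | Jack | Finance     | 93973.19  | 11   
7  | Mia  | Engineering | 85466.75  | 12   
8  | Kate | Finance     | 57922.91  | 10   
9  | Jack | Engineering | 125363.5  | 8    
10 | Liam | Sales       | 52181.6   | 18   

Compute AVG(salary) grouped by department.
SELECT department, AVG(salary) as result
FROM employees
GROUP BY department

Result:
  Engineering: 91672.46
  Finance: 75948.05
  Sales: 97688.63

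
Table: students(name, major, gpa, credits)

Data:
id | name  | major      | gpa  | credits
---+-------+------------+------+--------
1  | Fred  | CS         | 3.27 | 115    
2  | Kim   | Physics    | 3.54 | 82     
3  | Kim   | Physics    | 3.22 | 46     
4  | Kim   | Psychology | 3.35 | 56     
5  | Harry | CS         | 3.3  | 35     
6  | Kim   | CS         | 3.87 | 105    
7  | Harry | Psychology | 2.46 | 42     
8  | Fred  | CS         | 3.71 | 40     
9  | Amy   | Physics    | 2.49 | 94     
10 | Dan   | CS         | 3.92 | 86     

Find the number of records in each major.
SELECT major, COUNT(*) as count
FROM students
GROUP BY major

Result:
  CS: 5
  Physics: 3
  Psychology: 2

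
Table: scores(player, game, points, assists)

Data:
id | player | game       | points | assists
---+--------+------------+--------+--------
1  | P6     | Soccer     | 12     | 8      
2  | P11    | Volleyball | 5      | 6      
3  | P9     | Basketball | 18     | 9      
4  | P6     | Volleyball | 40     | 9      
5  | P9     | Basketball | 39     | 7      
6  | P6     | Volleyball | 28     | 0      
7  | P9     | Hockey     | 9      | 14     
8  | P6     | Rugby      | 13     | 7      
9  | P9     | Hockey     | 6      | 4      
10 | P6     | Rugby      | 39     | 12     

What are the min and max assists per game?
SELECT game, MIN(assists), MAX(assists)
FROM scores
GROUP BY game

Result:
  Basketball: min=7, max=9
  Hockey: min=4, max=14
  Rugby: min=7, max=12
  Soccer: min=8, max=8
  Volleyball: min=0, max=9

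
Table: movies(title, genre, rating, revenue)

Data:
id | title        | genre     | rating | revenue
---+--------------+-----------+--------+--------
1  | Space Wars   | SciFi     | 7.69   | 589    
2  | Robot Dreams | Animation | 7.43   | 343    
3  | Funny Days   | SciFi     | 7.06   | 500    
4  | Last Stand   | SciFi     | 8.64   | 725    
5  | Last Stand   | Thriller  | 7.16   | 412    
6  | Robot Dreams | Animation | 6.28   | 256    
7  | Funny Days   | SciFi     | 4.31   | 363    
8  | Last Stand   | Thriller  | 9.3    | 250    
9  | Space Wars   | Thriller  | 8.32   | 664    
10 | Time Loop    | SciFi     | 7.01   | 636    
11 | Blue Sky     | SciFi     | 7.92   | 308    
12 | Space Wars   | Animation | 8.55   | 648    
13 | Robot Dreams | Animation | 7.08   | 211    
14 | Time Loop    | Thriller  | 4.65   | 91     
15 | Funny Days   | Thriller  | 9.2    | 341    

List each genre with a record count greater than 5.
SELECT genre, COUNT(*) as cnt
FROM movies
GROUP BY genre
HAVING COUNT(*) > 5

Result:
  SciFi: 6

Note: HAVING filters groups after aggregation, WHERE filters rows before.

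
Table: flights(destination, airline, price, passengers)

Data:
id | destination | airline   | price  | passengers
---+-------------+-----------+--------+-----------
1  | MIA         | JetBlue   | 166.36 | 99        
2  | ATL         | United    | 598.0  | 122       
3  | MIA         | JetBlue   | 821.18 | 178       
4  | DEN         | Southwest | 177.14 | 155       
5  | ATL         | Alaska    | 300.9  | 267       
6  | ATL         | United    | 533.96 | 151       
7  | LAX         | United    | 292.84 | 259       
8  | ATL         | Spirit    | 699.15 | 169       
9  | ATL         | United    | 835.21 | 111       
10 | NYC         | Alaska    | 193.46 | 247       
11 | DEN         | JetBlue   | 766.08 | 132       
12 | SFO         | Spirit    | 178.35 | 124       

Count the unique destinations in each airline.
SELECT airline, COUNT(DISTINCT destination)
FROM flights
GROUP BY airline

Result:
  Alaska: 2 distinct
  JetBlue: 2 distinct
  Southwest: 1 distinct
  Spirit: 2 distinct
  United: 2 distinct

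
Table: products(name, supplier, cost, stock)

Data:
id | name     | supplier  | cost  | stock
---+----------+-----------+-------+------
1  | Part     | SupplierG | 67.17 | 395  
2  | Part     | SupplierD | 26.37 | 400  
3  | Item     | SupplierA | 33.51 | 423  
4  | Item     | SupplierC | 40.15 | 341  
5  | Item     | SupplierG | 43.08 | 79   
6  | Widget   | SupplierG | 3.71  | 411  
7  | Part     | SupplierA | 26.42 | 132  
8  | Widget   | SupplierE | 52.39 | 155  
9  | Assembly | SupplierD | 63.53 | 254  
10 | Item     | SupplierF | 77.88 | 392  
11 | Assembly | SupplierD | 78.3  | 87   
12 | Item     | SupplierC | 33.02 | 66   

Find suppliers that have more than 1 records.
SELECT supplier, COUNT(*) as cnt
FROM products
GROUP BY supplier
HAVING COUNT(*) > 1

Result:
  SupplierA: 2
  SupplierC: 2
  SupplierD: 3
  SupplierG: 3

Note: HAVING filters groups after aggregation, WHERE filters rows before.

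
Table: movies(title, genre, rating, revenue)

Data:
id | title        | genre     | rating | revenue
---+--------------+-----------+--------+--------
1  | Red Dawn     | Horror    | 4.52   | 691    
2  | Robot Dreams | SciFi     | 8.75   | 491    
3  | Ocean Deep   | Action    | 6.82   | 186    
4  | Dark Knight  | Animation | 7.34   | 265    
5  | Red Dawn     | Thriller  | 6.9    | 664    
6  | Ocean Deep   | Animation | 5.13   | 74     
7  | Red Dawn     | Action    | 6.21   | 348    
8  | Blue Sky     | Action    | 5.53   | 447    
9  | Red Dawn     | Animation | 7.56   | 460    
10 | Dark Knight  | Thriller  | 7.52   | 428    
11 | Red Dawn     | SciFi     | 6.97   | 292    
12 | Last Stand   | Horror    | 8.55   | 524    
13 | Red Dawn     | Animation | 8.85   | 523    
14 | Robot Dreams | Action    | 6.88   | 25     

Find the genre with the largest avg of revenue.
SELECT genre, AVG(revenue) as val
FROM movies
GROUP BY genre
ORDER BY val DESC
LIMIT 1

Result: Horror with avg(revenue) = 607.50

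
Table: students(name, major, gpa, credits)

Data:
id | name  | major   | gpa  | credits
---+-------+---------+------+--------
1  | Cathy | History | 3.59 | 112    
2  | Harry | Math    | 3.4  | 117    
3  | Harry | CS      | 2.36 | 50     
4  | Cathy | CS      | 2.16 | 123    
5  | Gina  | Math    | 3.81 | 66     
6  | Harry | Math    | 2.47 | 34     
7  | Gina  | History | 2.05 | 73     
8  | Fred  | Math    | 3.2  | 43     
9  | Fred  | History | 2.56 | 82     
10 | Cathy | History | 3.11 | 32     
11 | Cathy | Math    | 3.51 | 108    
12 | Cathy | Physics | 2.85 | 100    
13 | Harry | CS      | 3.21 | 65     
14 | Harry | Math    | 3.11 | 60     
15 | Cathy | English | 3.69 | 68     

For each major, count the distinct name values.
SELECT major, COUNT(DISTINCT name)
FROM students
GROUP BY major

Result:
  CS: 2 distinct
  English: 1 distinct
  History: 3 distinct
  Math: 4 distinct
  Physics: 1 distinct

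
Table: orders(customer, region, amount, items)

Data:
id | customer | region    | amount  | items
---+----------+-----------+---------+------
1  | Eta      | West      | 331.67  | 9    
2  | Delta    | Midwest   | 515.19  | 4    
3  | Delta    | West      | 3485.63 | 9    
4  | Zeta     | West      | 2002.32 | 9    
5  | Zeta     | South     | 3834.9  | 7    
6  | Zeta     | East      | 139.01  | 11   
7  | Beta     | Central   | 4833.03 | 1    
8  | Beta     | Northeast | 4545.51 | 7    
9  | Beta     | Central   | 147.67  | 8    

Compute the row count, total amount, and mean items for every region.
SELECT region,
       COUNT(*) as cnt,
       SUM(amount) as total_amount,
       AVG(items) as avg_items
FROM orders
GROUP BY region

Result:
  Central: 2 records, 4980.70 total amount, 4.50 avg items
  East: 1 records, 139.01 total amount, 11.00 avg items
  Midwest: 1 records, 515.19 total amount, 4.00 avg items
  Northeast: 1 records, 4545.51 total amount, 7.00 avg items
  South: 1 records, 3834.90 total amount, 7.00 avg items
  West: 3 records, 5819.62 total amount, 9.00 avg items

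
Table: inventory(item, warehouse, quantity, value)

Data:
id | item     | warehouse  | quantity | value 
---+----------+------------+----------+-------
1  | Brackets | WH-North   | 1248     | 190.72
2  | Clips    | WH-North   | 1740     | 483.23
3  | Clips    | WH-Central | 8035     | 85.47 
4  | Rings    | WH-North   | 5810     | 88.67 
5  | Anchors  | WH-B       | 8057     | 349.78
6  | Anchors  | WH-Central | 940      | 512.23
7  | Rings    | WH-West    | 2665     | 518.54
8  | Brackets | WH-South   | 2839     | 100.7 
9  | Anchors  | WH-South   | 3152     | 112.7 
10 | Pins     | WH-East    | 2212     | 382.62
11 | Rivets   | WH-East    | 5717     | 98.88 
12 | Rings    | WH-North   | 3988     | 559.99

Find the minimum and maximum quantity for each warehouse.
SELECT warehouse, MIN(quantity), MAX(quantity)
FROM inventory
GROUP BY warehouse

Result:
  WH-B: min=8057, max=8057
  WH-Central: min=940, max=8035
  WH-East: min=2212, max=5717
  WH-North: min=1248, max=5810
  WH-South: min=2839, max=3152
  WH-West: min=2665, max=2665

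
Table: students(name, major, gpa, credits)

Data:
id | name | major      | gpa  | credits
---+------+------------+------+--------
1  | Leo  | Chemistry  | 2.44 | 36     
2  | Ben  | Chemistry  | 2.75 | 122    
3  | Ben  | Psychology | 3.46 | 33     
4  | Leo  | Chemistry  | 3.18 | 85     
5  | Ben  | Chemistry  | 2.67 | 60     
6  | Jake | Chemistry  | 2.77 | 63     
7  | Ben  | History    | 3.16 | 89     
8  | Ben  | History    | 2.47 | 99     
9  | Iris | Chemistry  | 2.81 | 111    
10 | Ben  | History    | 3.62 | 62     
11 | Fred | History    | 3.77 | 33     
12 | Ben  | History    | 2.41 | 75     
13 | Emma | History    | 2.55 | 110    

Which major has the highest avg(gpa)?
SELECT major, AVG(gpa) as val
FROM students
GROUP BY major
ORDER BY val DESC
LIMIT 1

Result: Psychology with avg(gpa) = 3.46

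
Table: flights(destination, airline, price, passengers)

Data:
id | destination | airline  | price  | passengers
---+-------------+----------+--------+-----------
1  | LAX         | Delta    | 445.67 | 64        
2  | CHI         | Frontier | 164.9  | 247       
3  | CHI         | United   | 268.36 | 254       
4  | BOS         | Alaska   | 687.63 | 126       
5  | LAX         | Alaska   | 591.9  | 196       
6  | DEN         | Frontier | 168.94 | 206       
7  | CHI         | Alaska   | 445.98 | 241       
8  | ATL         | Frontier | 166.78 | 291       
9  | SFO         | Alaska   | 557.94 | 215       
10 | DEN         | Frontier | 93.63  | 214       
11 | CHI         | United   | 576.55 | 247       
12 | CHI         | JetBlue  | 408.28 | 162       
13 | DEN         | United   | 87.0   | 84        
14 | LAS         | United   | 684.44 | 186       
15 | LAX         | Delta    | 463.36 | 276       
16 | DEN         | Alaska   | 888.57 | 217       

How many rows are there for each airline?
SELECT airline, COUNT(*) as count
FROM flights
GROUP BY airline

Result:
  Alaska: 5
  Delta: 2
  Frontier: 4
  JetBlue: 1
  United: 4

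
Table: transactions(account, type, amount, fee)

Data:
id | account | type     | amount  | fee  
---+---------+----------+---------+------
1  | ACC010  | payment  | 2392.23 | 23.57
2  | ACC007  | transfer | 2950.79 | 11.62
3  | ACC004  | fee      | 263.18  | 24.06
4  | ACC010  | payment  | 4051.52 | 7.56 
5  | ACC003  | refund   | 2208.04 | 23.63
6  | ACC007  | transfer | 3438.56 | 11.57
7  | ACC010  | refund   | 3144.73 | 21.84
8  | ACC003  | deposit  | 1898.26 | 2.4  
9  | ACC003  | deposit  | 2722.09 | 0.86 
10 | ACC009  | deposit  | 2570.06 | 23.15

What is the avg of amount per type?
SELECT type, AVG(amount) as result
FROM transactions
GROUP BY type

Result:
  deposit: 2396.80
  fee: 263.18
  payment: 3221.88
  refund: 2676.39
  transfer: 3194.68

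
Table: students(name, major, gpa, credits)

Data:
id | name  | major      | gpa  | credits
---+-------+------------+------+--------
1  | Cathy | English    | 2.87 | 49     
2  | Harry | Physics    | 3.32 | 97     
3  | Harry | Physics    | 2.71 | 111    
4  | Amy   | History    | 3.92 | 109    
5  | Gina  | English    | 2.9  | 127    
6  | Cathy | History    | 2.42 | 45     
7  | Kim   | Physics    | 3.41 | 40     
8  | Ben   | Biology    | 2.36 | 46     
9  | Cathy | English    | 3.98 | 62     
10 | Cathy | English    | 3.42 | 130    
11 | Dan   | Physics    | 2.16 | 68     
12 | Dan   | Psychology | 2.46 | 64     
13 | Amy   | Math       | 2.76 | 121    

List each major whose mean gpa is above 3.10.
SELECT major, AVG(gpa)
FROM students
GROUP BY major
HAVING AVG(gpa) > 3.10

Result:
  English: avg=3.29
  History: avg=3.17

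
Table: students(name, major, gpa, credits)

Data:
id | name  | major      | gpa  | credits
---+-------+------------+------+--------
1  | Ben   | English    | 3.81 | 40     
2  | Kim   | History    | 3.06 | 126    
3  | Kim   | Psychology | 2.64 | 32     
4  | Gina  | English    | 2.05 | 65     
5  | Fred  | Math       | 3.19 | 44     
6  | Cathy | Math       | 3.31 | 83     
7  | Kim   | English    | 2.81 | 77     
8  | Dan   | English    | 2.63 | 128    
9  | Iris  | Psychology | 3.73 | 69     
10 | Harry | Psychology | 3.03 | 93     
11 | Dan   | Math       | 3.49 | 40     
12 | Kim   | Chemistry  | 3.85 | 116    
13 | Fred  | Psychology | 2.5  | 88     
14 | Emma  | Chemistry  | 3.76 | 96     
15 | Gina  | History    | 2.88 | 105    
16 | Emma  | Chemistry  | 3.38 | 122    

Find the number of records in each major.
SELECT major, COUNT(*) as count
FROM students
GROUP BY major

Result:
  Chemistry: 3
  English: 4
  History: 2
  Math: 3
  Psychology: 4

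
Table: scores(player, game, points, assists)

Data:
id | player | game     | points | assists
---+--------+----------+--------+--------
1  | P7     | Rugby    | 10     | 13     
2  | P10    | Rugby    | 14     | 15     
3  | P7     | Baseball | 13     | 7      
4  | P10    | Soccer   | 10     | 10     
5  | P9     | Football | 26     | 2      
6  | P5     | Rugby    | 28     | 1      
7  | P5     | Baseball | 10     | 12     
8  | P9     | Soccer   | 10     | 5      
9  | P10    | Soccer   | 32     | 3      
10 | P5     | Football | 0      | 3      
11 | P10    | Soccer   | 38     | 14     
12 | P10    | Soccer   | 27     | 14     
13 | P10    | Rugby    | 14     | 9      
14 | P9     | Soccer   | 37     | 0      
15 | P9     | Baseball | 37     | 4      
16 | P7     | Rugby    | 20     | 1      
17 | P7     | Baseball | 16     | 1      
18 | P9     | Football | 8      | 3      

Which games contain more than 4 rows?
SELECT game, COUNT(*) as cnt
FROM scores
GROUP BY game
HAVING COUNT(*) > 4

Result:
  Rugby: 5
  Soccer: 6

Note: HAVING filters groups after aggregation, WHERE filters rows before.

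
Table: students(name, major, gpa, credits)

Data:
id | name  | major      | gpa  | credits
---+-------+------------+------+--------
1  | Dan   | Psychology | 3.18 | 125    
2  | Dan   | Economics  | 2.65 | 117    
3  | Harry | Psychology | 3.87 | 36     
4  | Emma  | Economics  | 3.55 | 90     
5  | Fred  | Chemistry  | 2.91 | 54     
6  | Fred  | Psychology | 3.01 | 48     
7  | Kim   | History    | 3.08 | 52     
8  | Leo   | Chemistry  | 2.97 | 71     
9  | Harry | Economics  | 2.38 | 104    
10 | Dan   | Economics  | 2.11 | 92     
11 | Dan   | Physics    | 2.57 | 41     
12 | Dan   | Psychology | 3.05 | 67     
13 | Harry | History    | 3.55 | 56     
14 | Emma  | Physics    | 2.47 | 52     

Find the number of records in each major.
SELECT major, COUNT(*) as count
FROM students
GROUP BY major

Result:
  Chemistry: 2
  Economics: 4
  History: 2
  Physics: 2
  Psychology: 4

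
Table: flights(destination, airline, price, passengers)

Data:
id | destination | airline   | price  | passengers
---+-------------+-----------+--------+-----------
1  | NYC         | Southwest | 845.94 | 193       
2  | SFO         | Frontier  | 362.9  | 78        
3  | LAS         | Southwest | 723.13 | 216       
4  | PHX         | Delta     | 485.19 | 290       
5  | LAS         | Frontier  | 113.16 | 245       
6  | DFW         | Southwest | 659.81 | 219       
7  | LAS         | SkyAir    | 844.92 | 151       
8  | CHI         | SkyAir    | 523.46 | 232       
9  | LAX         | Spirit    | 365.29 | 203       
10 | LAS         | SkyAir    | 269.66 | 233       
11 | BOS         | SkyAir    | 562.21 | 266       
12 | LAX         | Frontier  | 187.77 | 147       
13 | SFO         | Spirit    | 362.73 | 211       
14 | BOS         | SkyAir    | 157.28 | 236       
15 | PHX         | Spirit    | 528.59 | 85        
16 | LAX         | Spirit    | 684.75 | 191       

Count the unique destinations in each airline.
SELECT airline, COUNT(DISTINCT destination)
FROM flights
GROUP BY airline

Result:
  Delta: 1 distinct
  Frontier: 3 distinct
  SkyAir: 3 distinct
  Southwest: 3 distinct
  Spirit: 3 distinct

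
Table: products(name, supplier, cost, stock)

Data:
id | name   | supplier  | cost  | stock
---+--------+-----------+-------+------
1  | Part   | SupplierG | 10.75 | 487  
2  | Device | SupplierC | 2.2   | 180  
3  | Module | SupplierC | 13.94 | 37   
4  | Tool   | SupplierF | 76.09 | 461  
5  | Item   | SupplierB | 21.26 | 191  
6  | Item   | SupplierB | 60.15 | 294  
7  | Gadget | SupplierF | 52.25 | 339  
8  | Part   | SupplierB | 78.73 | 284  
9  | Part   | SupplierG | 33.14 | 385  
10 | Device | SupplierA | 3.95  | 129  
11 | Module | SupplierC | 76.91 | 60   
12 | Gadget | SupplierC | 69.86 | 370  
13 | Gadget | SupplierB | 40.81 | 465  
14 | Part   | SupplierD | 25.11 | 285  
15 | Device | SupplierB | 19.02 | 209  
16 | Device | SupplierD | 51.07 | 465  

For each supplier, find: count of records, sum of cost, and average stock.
SELECT supplier,
       COUNT(*) as cnt,
       SUM(cost) as total_cost,
       AVG(stock) as avg_stock
FROM products
GROUP BY supplier

Result:
  SupplierA: 1 records, 3.95 total cost, 129.00 avg stock
  SupplierB: 5 records, 219.97 total cost, 288.60 avg stock
  SupplierC: 4 records, 162.91 total cost, 161.75 avg stock
  SupplierD: 2 records, 76.18 total cost, 375.00 avg stock
  SupplierF: 2 records, 128.34 total cost, 400.00 avg stock
  SupplierG: 2 records, 43.89 total cost, 436.00 avg stock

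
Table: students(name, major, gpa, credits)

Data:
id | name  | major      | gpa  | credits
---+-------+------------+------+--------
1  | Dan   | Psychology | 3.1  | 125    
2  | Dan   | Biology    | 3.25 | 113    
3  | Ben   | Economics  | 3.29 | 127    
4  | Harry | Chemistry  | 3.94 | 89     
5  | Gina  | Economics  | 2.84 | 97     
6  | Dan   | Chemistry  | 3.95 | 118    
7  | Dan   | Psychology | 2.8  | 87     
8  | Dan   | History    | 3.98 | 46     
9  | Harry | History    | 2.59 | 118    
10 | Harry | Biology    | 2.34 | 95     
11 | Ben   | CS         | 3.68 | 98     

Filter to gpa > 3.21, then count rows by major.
SELECT major, COUNT(*)
FROM students
WHERE gpa > 3.21
GROUP BY major

Note: WHERE filters rows before grouping.

Result:
  Biology: 1
  CS: 1
  Chemistry: 2
  Economics: 1
  History: 1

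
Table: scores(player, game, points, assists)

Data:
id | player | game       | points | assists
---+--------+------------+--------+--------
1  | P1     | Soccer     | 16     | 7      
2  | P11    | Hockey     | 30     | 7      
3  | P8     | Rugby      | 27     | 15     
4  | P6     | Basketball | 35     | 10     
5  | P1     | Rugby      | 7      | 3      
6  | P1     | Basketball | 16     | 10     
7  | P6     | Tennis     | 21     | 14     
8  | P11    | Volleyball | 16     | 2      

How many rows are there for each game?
SELECT game, COUNT(*) as count
FROM scores
GROUP BY game

Result:
  Basketball: 2
  Hockey: 1
  Rugby: 2
  Soccer: 1
  Tennis: 1
  Volleyball: 1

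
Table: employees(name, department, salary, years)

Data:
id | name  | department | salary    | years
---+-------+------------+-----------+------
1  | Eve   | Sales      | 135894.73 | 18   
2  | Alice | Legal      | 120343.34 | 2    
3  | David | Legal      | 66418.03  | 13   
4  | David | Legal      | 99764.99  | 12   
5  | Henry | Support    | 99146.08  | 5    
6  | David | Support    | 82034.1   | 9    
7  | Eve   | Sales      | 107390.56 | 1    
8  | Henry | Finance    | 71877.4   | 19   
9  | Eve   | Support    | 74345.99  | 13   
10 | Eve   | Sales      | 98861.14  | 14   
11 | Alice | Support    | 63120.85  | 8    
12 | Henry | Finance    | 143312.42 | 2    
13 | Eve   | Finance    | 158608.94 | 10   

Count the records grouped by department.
SELECT department, COUNT(*) as count
FROM employees
GROUP BY department

Result:
  Finance: 3
  Legal: 3
  Sales: 3
  Support: 4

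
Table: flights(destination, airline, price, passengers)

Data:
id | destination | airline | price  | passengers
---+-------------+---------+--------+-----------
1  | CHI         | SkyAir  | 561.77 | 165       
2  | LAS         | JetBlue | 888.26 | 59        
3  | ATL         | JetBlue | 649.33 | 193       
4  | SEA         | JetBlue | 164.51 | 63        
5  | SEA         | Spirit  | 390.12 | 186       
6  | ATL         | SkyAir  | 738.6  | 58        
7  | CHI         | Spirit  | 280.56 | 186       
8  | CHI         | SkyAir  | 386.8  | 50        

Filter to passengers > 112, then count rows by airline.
SELECT airline, COUNT(*)
FROM flights
WHERE passengers > 112
GROUP BY airline

Note: WHERE filters rows before grouping.

Result:
  JetBlue: 1
  SkyAir: 1
  Spirit: 2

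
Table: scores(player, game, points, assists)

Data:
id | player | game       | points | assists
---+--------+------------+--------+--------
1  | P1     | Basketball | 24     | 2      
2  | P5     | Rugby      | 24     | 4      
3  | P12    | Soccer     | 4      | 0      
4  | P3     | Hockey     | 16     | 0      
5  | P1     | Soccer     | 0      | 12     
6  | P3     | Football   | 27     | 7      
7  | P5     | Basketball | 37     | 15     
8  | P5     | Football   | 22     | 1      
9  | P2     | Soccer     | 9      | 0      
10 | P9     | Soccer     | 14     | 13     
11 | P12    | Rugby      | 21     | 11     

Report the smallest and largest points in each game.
SELECT game, MIN(points), MAX(points)
FROM scores
GROUP BY game

Result:
  Basketball: min=24, max=37
  Football: min=22, max=27
  Hockey: min=16, max=16
  Rugby: min=21, max=24
  Soccer: min=0, max=14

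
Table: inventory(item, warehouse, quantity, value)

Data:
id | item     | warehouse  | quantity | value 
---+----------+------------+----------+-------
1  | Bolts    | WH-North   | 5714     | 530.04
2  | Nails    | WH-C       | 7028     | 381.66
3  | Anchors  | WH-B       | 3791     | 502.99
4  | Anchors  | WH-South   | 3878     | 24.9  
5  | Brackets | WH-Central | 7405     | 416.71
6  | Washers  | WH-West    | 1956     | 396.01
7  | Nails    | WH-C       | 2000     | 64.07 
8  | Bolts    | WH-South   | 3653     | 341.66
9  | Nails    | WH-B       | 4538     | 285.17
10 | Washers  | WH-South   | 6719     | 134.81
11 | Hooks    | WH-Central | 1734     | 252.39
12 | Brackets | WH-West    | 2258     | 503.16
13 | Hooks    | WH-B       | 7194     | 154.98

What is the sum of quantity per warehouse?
SELECT warehouse, SUM(quantity) as result
FROM inventory
GROUP BY warehouse

Result:
  WH-B: 15523
  WH-C: 9028
  WH-Central: 9139
  WH-North: 5714
  WH-South: 14250
  WH-West: 4214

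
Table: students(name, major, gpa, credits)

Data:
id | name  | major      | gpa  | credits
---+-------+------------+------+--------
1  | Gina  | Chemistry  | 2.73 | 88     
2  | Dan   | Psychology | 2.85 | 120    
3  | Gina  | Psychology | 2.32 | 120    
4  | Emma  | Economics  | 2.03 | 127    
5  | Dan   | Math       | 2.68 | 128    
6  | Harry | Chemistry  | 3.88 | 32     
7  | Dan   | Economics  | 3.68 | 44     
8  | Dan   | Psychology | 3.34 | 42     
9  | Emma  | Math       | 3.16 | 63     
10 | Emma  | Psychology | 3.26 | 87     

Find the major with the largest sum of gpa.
SELECT major, SUM(gpa) as val
FROM students
GROUP BY major
ORDER BY val DESC
LIMIT 1

Result: Psychology with sum(gpa) = 11.77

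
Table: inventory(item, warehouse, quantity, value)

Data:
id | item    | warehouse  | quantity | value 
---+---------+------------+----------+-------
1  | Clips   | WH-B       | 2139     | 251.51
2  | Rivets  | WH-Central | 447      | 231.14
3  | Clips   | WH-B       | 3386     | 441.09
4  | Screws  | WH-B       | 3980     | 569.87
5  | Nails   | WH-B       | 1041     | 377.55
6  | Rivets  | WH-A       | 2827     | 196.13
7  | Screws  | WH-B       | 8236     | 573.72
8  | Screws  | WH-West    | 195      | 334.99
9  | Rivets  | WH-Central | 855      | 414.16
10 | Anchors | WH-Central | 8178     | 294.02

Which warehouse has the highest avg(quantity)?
SELECT warehouse, AVG(quantity) as val
FROM inventory
GROUP BY warehouse
ORDER BY val DESC
LIMIT 1

Result: WH-B with avg(quantity) = 3756.40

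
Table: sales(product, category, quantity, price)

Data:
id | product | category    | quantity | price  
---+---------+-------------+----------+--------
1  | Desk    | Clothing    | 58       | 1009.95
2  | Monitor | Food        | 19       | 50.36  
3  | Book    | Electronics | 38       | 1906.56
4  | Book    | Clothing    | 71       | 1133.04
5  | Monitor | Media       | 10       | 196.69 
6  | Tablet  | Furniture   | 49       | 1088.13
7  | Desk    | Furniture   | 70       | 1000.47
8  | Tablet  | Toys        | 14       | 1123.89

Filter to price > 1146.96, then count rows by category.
SELECT category, COUNT(*)
FROM sales
WHERE price > 1146.96
GROUP BY category

Note: WHERE filters rows before grouping.

Result:
  Electronics: 1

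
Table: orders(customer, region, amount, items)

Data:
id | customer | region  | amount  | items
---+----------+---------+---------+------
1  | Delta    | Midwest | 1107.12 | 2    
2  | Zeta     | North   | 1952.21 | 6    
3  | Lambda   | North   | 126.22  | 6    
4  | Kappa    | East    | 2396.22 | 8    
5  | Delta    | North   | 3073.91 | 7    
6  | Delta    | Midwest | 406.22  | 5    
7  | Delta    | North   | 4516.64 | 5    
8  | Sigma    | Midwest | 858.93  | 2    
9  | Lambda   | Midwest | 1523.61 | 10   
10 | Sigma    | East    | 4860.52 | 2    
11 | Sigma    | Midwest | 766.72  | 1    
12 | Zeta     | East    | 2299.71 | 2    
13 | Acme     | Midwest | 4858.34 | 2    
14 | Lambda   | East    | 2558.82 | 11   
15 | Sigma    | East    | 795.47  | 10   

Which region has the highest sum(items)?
SELECT region, SUM(items) as val
FROM orders
GROUP BY region
ORDER BY val DESC
LIMIT 1

Result: East with sum(items) = 33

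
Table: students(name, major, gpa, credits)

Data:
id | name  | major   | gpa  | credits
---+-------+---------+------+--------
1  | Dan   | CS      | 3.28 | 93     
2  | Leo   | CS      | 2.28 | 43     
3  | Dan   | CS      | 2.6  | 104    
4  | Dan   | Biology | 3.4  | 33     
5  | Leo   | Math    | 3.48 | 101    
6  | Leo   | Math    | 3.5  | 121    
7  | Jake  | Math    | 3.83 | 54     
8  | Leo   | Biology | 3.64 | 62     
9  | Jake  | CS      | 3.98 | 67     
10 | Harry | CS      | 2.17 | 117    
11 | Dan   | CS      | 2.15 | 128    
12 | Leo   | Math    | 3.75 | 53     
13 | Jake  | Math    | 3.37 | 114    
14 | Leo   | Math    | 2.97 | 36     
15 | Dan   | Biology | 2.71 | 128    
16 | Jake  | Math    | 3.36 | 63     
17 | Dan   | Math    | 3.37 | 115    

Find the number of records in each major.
SELECT major, COUNT(*) as count
FROM students
GROUP BY major

Result:
  Biology: 3
  CS: 6
  Math: 8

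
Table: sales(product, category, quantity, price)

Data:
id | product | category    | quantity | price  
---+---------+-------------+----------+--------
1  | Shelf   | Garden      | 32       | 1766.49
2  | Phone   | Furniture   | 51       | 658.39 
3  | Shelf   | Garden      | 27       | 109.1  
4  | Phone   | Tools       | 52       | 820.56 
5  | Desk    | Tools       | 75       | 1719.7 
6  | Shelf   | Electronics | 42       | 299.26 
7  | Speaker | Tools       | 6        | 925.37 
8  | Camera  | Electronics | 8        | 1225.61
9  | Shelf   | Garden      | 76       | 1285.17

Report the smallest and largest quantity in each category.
SELECT category, MIN(quantity), MAX(quantity)
FROM sales
GROUP BY category

Result:
  Electronics: min=8, max=42
  Furniture: min=51, max=51
  Garden: min=27, max=76
  Tools: min=6, max=75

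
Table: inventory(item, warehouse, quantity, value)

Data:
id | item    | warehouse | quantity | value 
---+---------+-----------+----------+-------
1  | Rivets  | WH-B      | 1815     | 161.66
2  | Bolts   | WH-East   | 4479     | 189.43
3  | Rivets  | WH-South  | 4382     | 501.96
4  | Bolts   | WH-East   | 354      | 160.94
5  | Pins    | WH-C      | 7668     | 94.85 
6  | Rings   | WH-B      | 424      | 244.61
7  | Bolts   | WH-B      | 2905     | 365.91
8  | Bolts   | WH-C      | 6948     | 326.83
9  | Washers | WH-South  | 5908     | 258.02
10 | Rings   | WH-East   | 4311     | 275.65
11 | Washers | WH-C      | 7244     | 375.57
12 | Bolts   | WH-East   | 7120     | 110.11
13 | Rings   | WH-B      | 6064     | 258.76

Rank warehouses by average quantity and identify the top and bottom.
SELECT warehouse, AVG(quantity)
FROM inventory
GROUP BY warehouse
ORDER BY AVG(quantity)

All groups:
  WH-B: 2802.00
  WH-East: 4066.00
  WH-South: 5145.00
  WH-C: 7286.67

Highest: WH-C (7286.67)
Lowest: WH-B (2802.00)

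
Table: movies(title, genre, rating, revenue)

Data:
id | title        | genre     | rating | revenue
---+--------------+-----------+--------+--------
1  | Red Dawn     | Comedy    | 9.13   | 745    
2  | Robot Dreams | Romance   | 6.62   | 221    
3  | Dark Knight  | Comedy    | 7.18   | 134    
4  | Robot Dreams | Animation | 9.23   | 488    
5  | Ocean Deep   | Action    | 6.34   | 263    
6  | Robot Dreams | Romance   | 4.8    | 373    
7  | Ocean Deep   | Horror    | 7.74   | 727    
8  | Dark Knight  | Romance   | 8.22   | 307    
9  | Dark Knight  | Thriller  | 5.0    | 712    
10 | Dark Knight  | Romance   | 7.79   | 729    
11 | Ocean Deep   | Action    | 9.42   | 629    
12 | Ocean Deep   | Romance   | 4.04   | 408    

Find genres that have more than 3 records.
SELECT genre, COUNT(*) as cnt
FROM movies
GROUP BY genre
HAVING COUNT(*) > 3

Result:
  Romance: 5

Note: HAVING filters groups after aggregation, WHERE filters rows before.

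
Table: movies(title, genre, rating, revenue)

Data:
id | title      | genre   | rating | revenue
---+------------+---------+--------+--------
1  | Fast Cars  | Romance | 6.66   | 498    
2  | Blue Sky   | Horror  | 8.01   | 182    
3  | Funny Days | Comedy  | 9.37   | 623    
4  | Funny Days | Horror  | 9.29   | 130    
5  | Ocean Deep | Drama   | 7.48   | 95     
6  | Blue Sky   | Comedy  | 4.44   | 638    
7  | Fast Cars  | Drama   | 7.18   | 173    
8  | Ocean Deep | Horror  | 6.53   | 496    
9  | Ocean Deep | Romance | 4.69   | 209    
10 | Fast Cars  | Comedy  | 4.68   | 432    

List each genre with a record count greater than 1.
SELECT genre, COUNT(*) as cnt
FROM movies
GROUP BY genre
HAVING COUNT(*) > 1

Result:
  Comedy: 3
  Drama: 2
  Horror: 3
  Romance: 2

Note: HAVING filters groups after aggregation, WHERE filters rows before.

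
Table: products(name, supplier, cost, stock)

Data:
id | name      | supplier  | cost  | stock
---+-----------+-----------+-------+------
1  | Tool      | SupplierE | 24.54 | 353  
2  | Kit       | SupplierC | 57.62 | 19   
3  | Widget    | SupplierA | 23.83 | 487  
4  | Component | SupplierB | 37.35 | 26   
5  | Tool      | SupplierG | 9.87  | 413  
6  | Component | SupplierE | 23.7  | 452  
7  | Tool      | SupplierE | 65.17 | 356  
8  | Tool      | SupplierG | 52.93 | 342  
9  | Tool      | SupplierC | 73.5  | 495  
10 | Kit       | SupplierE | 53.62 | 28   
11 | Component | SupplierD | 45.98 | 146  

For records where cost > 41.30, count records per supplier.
SELECT supplier, COUNT(*)
FROM products
WHERE cost > 41.30
GROUP BY supplier

Note: WHERE filters rows before grouping.

Result:
  SupplierC: 2
  SupplierD: 1
  SupplierE: 2
  SupplierG: 1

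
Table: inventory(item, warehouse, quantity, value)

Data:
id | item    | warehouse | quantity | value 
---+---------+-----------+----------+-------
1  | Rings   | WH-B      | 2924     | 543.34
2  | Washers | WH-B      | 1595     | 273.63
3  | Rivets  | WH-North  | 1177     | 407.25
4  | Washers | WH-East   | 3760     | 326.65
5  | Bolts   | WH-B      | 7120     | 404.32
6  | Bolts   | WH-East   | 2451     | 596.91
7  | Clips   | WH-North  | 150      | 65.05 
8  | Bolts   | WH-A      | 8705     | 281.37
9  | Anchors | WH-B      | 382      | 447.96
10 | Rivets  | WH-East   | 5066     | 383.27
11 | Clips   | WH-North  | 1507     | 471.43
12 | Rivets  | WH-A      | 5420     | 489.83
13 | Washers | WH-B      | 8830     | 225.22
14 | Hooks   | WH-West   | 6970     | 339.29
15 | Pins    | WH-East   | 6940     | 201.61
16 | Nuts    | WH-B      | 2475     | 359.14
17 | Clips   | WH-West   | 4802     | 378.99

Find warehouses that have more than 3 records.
SELECT warehouse, COUNT(*) as cnt
FROM inventory
GROUP BY warehouse
HAVING COUNT(*) > 3

Result:
  WH-B: 6
  WH-East: 4

Note: HAVING filters groups after aggregation, WHERE filters rows before.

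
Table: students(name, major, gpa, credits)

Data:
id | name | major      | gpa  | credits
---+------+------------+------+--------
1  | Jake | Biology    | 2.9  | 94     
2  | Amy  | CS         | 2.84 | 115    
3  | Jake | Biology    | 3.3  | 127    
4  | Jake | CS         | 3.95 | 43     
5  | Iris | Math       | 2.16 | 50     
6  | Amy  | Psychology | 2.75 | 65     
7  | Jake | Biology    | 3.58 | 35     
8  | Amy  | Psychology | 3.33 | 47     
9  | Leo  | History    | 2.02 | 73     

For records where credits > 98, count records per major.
SELECT major, COUNT(*)
FROM students
WHERE credits > 98
GROUP BY major

Note: WHERE filters rows before grouping.

Result:
  Biology: 1
  CS: 1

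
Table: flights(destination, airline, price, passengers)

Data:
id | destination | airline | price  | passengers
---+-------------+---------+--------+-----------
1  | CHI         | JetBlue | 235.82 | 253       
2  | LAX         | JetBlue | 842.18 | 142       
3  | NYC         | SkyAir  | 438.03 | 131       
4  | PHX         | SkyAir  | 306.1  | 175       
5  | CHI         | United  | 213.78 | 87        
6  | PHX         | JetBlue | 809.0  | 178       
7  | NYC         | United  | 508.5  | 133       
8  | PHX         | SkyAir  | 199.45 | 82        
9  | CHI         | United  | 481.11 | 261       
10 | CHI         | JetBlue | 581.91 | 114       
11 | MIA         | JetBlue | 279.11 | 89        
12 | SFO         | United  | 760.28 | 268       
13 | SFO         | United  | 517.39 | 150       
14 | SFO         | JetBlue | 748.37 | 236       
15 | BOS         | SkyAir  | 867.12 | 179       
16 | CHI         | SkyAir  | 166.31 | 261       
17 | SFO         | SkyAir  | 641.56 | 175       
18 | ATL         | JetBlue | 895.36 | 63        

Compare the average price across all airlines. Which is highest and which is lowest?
SELECT airline, AVG(price)
FROM flights
GROUP BY airline
ORDER BY AVG(price)

All groups:
  SkyAir: 436.43
  United: 496.21
  JetBlue: 627.39

Highest: JetBlue (627.39)
Lowest: SkyAir (436.43)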